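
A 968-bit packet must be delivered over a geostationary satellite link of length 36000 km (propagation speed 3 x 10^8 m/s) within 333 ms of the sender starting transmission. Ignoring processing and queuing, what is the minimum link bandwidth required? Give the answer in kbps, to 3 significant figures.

Propagation delay = 36000000 / 300000000 = 120 ms.
Transmission budget = 333 − 120 = 213 ms.
R ≥ L / t_tx = 968 bits / 0.213 s = 4.54 kbps.

4.54 kbps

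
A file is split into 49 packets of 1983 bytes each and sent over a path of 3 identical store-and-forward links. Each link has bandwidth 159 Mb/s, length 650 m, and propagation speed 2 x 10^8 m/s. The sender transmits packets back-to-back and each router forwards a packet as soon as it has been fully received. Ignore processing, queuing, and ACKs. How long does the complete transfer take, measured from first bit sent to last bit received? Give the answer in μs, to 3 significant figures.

Per-hop transmission t_tx = L/R = 15864/159000000 = 99.7736 μs.
Per-hop propagation t_prop = 650/200000000 = 3.25 μs.
Pipeline fill: first packet needs 3·t_tx to clear all hops; remaining 48 packets each add one t_tx.
Total = (3+49-1)·t_tx + 3·t_prop = 51·99.7736 + 3·3.25 = 5100 μs.

5100 μs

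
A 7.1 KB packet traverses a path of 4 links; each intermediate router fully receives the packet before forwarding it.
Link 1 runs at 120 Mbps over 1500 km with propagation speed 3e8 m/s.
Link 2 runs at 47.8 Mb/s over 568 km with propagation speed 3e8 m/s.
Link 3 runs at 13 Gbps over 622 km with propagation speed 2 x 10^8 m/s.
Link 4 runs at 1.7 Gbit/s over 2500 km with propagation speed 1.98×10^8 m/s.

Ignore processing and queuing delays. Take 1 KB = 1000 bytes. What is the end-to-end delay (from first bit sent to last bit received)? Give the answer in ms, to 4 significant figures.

L = 56800 bits.
Transmission delays (L/R per hop): 0.473333, 1.18828, 0.00436923, 0.0334118 ms; sum = 1.6994 ms.
Propagation delays (d/s per hop): 5, 1.89333, 3.11, 12.6263 ms; sum = 22.6296 ms.
End-to-end = 24.33 ms.

24.33 ms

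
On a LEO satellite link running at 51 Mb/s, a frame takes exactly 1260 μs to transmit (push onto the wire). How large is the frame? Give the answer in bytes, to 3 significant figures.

8030 bytes

L = R × t_tx = 51000000 b/s × 0.00126 s = 64260 bits.
In bytes: 64260 / 8 = 8030 bytes.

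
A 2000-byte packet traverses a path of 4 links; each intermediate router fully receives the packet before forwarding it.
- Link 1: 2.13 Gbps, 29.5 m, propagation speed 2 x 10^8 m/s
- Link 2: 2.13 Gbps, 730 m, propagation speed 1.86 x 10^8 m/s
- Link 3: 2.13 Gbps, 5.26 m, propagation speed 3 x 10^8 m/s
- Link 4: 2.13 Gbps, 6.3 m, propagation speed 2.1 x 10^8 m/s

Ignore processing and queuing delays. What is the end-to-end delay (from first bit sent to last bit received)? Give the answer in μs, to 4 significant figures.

L = 2000 × 8 = 16000 bits.
Transmission delay per hop = L/R = 16000/2130000000 = 7.51174 μs; 4 hops → 30.0469 μs.
Propagation delays (d/s per hop): 0.1475, 3.92473, 0.0175333, 0.03 μs; sum = 4.11976 μs.
End-to-end = 34.17 μs.

34.17 μs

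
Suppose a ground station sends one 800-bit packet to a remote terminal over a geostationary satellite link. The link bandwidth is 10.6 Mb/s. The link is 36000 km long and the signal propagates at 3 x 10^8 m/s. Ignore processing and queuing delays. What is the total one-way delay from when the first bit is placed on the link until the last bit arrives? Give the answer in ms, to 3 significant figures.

120 ms

Transmission delay = L/R = 800 / 10600000 = 0.0754717 ms.
Propagation delay = d/s = 36000000 m / 300000000 m/s = 120 ms.
Total = 120 ms.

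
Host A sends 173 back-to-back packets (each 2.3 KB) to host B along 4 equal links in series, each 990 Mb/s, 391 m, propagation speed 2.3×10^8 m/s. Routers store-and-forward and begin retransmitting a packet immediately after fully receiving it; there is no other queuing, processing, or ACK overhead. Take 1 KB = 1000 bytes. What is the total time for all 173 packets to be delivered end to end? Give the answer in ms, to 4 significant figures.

3.278 ms

Per-hop transmission t_tx = L/R = 18400/990000000 = 0.0185859 ms.
Per-hop propagation t_prop = 391/2.3e+08 = 0.0017 ms.
Pipeline fill: first packet needs 4·t_tx to clear all hops; remaining 172 packets each add one t_tx.
Total = (4+173-1)·t_tx + 4·t_prop = 176·0.0185859 + 4·0.0017 = 3.278 ms.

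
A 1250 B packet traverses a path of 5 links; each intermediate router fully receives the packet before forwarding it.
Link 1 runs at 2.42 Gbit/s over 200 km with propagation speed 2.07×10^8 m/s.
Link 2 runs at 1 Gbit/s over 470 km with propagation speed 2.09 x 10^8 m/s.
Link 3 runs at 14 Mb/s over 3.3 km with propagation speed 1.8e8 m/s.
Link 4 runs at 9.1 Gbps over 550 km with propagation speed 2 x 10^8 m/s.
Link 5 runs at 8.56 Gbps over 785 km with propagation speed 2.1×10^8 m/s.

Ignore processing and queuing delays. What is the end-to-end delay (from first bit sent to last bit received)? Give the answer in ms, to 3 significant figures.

10.5 ms

L = 1250 × 8 = 10000 bits.
Transmission delays (L/R per hop): 0.00413223, 0.01, 0.714286, 0.0010989, 0.00116822 ms; sum = 0.730685 ms.
Propagation delays (d/s per hop): 0.966184, 2.2488, 0.0183333, 2.75, 3.7381 ms; sum = 9.72142 ms.
End-to-end = 10.5 ms.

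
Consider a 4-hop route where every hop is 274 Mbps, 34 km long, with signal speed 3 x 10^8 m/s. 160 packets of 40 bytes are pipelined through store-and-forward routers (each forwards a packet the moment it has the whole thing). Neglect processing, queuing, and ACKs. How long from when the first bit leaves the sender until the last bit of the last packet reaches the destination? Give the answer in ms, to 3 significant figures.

0.644 ms

Per-hop transmission t_tx = L/R = 320/274000000 = 0.00116788 ms.
Per-hop propagation t_prop = 34000/300000000 = 0.113333 ms.
Pipeline fill: first packet needs 4·t_tx to clear all hops; remaining 159 packets each add one t_tx.
Total = (4+160-1)·t_tx + 4·t_prop = 163·0.00116788 + 4·0.113333 = 0.644 ms.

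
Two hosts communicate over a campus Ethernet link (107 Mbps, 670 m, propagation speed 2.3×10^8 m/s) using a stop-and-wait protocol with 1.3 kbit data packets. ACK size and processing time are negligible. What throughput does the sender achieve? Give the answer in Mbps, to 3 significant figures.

t_tx = L/R = 1300/107000000 = 1.21495e-05 s.
t_prop = 670/2.3e+08 = 2.91304e-06 s; RTT = 5.82609e-06 s.
Cycle = t_tx + RTT = 1.79756e-05 s.
Throughput = L / cycle = 1300 / 1.79756e-05 = 72.3 Mbps.

72.3 Mbps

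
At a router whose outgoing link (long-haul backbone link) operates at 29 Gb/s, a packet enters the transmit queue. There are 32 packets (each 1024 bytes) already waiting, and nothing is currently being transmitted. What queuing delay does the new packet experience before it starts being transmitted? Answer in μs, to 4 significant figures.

Each queued packet: L/R = 8192/29000000000 = 0.282483 μs.
32 queued → 9.03945 μs.
Queuing delay = 9.039 μs.

9.039 μs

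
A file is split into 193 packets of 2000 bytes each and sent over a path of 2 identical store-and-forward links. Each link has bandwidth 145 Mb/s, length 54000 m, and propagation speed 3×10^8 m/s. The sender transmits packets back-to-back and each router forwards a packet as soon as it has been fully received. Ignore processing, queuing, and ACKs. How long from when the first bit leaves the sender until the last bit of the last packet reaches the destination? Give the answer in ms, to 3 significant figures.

Per-hop transmission t_tx = L/R = 16000/145000000 = 0.110345 ms.
Per-hop propagation t_prop = 54000/300000000 = 0.18 ms.
Pipeline fill: first packet needs 2·t_tx to clear all hops; remaining 192 packets each add one t_tx.
Total = (2+193-1)·t_tx + 2·t_prop = 194·0.110345 + 2·0.18 = 21.8 ms.

21.8 ms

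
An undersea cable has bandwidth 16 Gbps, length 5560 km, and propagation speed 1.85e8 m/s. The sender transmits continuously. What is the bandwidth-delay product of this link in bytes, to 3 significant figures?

Propagation delay = 5560000 / 185000000 = 0.0300541 s.
BDP = R × t_prop = 16000000000 × 0.0300541 = 480865000 bits.
In bytes: 480865000/8 = 60100000 bytes.

60100000 bytes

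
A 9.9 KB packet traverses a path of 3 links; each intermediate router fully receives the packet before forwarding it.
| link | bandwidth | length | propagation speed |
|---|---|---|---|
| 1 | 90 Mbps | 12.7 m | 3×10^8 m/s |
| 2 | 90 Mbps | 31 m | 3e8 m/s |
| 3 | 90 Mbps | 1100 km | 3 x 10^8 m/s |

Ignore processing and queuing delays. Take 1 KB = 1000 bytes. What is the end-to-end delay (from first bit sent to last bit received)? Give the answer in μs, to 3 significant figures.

6310 μs

L = 79200 bits.
Transmission delay per hop = L/R = 79200/90000000 = 880 μs; 3 hops → 2640 μs.
Propagation delays (d/s per hop): 0.0423333, 0.103333, 3666.67 μs; sum = 3666.81 μs.
End-to-end = 6310 μs.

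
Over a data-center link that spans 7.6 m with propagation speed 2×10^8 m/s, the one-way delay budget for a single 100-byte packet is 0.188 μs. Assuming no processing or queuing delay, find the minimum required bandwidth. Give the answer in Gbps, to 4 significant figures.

5.333 Gbps

L = 800 bits.
Propagation delay = 7.6 / 200000000 = 0.038 μs.
Transmission budget = 0.188 − 0.038 = 0.15 μs.
R ≥ L / t_tx = 800 bits / 1.5e-07 s = 5.333 Gbps.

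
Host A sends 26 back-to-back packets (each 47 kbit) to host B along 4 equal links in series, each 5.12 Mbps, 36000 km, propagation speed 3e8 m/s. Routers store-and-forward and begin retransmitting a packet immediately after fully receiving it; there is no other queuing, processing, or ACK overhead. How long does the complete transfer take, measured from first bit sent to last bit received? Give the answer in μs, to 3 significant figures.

746000 μs

Per-hop transmission t_tx = L/R = 47000/5120000 = 9179.69 μs.
Per-hop propagation t_prop = 36000000/300000000 = 120000 μs.
Pipeline fill: first packet needs 4·t_tx to clear all hops; remaining 25 packets each add one t_tx.
Total = (4+26-1)·t_tx + 4·t_prop = 29·9179.69 + 4·120000 = 746000 μs.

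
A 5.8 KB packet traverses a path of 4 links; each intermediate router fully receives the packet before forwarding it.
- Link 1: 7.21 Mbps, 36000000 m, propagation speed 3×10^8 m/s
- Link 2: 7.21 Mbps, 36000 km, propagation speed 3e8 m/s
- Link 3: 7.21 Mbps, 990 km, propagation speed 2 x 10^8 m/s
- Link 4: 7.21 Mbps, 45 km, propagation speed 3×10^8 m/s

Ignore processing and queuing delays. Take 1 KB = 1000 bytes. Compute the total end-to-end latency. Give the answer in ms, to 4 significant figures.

270.8 ms

L = 46400 bits.
Transmission delay per hop = L/R = 46400/7210000 = 6.43551 ms; 4 hops → 25.742 ms.
Propagation delays (d/s per hop): 120, 120, 4.95, 0.15 ms; sum = 245.1 ms.
End-to-end = 270.8 ms.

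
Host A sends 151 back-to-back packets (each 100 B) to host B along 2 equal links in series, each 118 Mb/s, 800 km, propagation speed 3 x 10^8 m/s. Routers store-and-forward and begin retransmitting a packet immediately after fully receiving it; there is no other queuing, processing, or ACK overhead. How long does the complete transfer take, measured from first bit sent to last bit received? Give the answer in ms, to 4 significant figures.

6.364 ms

Per-hop transmission t_tx = L/R = 800/118000000 = 0.00677966 ms.
Per-hop propagation t_prop = 800000/300000000 = 2.66667 ms.
Pipeline fill: first packet needs 2·t_tx to clear all hops; remaining 150 packets each add one t_tx.
Total = (2+151-1)·t_tx + 2·t_prop = 152·0.00677966 + 2·2.66667 = 6.364 ms.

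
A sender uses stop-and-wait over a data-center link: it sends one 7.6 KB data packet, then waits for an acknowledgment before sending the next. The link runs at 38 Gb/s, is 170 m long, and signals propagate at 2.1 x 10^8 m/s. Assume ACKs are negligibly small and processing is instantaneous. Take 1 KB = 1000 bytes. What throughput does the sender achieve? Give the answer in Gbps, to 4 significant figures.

18.89 Gbps

t_tx = L/R = 60800/38000000000 = 1.6e-06 s.
t_prop = 170/210000000 = 8.09524e-07 s; RTT = 1.61905e-06 s.
Cycle = t_tx + RTT = 3.21905e-06 s.
Throughput = L / cycle = 60800 / 3.21905e-06 = 18.89 Gbps.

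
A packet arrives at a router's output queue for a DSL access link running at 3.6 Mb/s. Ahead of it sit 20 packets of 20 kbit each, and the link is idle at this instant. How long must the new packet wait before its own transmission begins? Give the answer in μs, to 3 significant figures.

111000 μs

Each queued packet: L/R = 20000/3600000 = 5555.56 μs.
20 queued → 111111 μs.
Queuing delay = 111000 μs.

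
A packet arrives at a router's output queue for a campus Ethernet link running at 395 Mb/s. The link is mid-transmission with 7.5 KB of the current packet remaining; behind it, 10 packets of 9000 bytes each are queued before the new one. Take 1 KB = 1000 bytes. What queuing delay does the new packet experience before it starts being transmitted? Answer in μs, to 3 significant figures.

1970 μs

Each queued packet: L/R = 72000/395000000 = 182.278 μs.
10 queued → 1822.78 μs.
Plus remaining 60000 bits of current packet: 151.899 μs.
Queuing delay = 1970 μs.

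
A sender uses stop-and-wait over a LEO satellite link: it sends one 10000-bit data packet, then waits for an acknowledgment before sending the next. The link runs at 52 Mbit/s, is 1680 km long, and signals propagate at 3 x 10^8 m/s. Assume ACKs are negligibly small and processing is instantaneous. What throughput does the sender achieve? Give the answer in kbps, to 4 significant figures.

877.8 kbps

t_tx = L/R = 10000/52000000 = 0.000192308 s.
t_prop = 1680000/300000000 = 0.0056 s; RTT = 0.0112 s.
Cycle = t_tx + RTT = 0.0113923 s.
Throughput = L / cycle = 10000 / 0.0113923 = 877.8 kbps.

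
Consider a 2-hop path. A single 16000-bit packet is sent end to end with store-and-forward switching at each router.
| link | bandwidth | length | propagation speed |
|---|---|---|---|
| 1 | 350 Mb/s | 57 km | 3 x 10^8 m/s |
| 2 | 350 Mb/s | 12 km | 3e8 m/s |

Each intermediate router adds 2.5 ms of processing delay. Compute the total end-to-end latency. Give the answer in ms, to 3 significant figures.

2.82 ms

Transmission delay per hop = L/R = 16000/350000000 = 0.0457143 ms; 2 hops → 0.0914286 ms.
Propagation delays (d/s per hop): 0.19, 0.04 ms; sum = 0.23 ms.
Processing at 1 router(s): 1 × 2.5 ms = 2.5 ms.
End-to-end = 2.82 ms.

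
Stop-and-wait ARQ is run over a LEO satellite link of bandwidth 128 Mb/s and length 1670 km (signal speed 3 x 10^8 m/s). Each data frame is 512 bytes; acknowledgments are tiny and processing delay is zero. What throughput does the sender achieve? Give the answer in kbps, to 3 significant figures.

t_tx = L/R = 4096/128000000 = 3.2e-05 s.
t_prop = 1670000/300000000 = 0.00556667 s; RTT = 0.0111333 s.
Cycle = t_tx + RTT = 0.0111653 s.
Throughput = L / cycle = 4096 / 0.0111653 = 367 kbps.

367 kbps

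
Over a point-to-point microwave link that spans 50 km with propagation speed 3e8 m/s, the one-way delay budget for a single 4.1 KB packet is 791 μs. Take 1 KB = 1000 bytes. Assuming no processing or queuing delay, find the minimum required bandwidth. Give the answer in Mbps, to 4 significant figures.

52.54 Mbps

L = 32800 bits.
Propagation delay = 50000 / 300000000 = 166.667 μs.
Transmission budget = 791 − 166.667 = 624.333 μs.
R ≥ L / t_tx = 32800 bits / 0.000624333 s = 52.54 Mbps.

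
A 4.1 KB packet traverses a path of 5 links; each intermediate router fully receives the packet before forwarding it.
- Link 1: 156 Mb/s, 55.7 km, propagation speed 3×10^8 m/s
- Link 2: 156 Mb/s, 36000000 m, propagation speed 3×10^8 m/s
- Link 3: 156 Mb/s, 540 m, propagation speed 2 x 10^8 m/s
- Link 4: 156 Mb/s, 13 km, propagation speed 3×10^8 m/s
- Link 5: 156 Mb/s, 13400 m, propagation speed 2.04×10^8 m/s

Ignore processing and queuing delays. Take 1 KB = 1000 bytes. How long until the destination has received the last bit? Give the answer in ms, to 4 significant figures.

121.3 ms

L = 32800 bits.
Transmission delay per hop = L/R = 32800/156000000 = 0.210256 ms; 5 hops → 1.05128 ms.
Propagation delays (d/s per hop): 0.185667, 120, 0.0027, 0.0433333, 0.0656863 ms; sum = 120.297 ms.
End-to-end = 121.3 ms.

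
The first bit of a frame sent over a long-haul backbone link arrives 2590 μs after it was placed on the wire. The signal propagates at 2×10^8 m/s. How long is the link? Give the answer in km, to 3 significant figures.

d = s × t_prop = 200000000 × 0.00259 = 518 km.

518 km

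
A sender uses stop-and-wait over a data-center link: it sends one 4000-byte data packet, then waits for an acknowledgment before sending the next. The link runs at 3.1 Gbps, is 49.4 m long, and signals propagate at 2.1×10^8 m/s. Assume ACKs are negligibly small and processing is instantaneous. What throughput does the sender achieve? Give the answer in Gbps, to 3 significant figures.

t_tx = L/R = 32000/3100000000 = 1.03226e-05 s.
t_prop = 49.4/210000000 = 2.35238e-07 s; RTT = 4.70476e-07 s.
Cycle = t_tx + RTT = 1.07931e-05 s.
Throughput = L / cycle = 32000 / 1.07931e-05 = 2.96 Gbps.

2.96 Gbps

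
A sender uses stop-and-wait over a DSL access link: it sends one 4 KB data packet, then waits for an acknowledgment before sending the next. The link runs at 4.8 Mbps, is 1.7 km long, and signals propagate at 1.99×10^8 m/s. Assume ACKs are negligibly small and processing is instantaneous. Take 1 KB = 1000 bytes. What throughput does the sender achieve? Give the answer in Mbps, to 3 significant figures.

4.79 Mbps

t_tx = L/R = 32000/4800000 = 0.00666667 s.
t_prop = 1700/199000000 = 8.54271e-06 s; RTT = 1.70854e-05 s.
Cycle = t_tx + RTT = 0.00668375 s.
Throughput = L / cycle = 32000 / 0.00668375 = 4.79 Mbps.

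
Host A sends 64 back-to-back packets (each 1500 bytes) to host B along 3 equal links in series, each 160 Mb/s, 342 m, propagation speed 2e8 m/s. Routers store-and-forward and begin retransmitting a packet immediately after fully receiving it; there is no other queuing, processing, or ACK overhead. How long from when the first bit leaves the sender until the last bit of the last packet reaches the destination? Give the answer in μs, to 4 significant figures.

4955 μs

Per-hop transmission t_tx = L/R = 12000/160000000 = 75 μs.
Per-hop propagation t_prop = 342/200000000 = 1.71 μs.
Pipeline fill: first packet needs 3·t_tx to clear all hops; remaining 63 packets each add one t_tx.
Total = (3+64-1)·t_tx + 3·t_prop = 66·75 + 3·1.71 = 4955 μs.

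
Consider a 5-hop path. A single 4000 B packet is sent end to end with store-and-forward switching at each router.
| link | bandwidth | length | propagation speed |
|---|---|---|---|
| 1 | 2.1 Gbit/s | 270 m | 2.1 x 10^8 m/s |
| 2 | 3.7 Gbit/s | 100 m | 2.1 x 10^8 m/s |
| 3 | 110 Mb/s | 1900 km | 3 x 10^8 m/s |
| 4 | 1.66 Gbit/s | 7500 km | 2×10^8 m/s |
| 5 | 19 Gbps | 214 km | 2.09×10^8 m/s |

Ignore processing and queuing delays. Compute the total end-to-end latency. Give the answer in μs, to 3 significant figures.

L = 4000 × 8 = 32000 bits.
Transmission delays (L/R per hop): 15.2381, 8.64865, 290.909, 19.2771, 1.68421 μs; sum = 335.757 μs.
Propagation delays (d/s per hop): 1.28571, 0.47619, 6333.33, 37500, 1023.92 μs; sum = 44859 μs.
End-to-end = 45200 μs.

45200 μs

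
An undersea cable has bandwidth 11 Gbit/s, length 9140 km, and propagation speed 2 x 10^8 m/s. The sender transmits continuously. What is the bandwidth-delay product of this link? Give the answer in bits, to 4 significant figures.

Propagation delay = 9140000 / 200000000 = 0.0457 s.
BDP = R × t_prop = 11000000000 × 0.0457 = 502700000 bits.

502700000 bits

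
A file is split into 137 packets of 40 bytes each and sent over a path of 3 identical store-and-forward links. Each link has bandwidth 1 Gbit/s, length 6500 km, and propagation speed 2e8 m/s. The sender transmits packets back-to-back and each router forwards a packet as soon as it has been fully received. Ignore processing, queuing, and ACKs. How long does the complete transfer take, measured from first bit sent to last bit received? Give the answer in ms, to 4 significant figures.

97.54 ms

Per-hop transmission t_tx = L/R = 320/1000000000 = 0.00032 ms.
Per-hop propagation t_prop = 6500000/200000000 = 32.5 ms.
Pipeline fill: first packet needs 3·t_tx to clear all hops; remaining 136 packets each add one t_tx.
Total = (3+137-1)·t_tx + 3·t_prop = 139·0.00032 + 3·32.5 = 97.54 ms.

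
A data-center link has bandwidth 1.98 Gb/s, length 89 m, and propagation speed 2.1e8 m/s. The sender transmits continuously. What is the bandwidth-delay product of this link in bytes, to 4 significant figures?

104.9 bytes

Propagation delay = 89 / 210000000 = 4.2381e-07 s.
BDP = R × t_prop = 1980000000 × 4.2381e-07 = 839.143 bits.
In bytes: 839.143/8 = 104.9 bytes.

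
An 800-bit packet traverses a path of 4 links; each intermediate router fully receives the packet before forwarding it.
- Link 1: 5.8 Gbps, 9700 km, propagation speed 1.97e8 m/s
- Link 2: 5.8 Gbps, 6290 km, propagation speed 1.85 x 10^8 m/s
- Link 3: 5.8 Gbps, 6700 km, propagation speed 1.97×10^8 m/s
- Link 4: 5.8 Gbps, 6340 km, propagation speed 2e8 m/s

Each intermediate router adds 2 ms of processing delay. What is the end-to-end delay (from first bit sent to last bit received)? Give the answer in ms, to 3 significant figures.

Transmission delay per hop = L/R = 800/5800000000 = 0.000137931 ms; 4 hops → 0.000551724 ms.
Propagation delays (d/s per hop): 49.2386, 34, 34.0102, 31.7 ms; sum = 148.949 ms.
Processing at 3 router(s): 3 × 2 ms = 6 ms.
End-to-end = 155 ms.

155 ms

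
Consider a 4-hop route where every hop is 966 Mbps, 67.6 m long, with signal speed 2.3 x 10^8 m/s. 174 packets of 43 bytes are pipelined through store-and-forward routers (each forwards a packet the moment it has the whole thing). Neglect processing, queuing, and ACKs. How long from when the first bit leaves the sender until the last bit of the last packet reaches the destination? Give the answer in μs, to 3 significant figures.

64.2 μs

Per-hop transmission t_tx = L/R = 344/966000000 = 0.356108 μs.
Per-hop propagation t_prop = 67.6/2.3e+08 = 0.293913 μs.
Pipeline fill: first packet needs 4·t_tx to clear all hops; remaining 173 packets each add one t_tx.
Total = (4+174-1)·t_tx + 4·t_prop = 177·0.356108 + 4·0.293913 = 64.2 μs.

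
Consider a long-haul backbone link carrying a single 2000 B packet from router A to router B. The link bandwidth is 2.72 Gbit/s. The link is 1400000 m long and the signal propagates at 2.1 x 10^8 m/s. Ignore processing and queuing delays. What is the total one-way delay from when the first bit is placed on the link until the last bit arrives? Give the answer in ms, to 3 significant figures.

6.67 ms

L = 2000 × 8 = 16000 bits.
Transmission delay = L/R = 16000 / 2720000000 = 0.00588235 ms.
Propagation delay = d/s = 1400000 m / 210000000 m/s = 6.66667 ms.
Total = 6.67 ms.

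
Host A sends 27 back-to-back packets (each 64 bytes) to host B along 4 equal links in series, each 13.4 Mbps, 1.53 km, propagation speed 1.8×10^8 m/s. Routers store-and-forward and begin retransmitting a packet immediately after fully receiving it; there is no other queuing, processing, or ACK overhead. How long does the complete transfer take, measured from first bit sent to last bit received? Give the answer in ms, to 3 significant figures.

1.18 ms

Per-hop transmission t_tx = L/R = 512/13400000 = 0.038209 ms.
Per-hop propagation t_prop = 1530/180000000 = 0.0085 ms.
Pipeline fill: first packet needs 4·t_tx to clear all hops; remaining 26 packets each add one t_tx.
Total = (4+27-1)·t_tx + 4·t_prop = 30·0.038209 + 4·0.0085 = 1.18 ms.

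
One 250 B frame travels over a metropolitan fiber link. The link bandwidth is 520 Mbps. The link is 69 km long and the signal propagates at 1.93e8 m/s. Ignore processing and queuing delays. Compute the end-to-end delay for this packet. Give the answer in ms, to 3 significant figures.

0.361 ms

L = 250 × 8 = 2000 bits.
Transmission delay = L/R = 2000 / 520000000 = 0.00384615 ms.
Propagation delay = d/s = 69000 m / 193000000 m/s = 0.357513 ms.
Total = 0.361 ms.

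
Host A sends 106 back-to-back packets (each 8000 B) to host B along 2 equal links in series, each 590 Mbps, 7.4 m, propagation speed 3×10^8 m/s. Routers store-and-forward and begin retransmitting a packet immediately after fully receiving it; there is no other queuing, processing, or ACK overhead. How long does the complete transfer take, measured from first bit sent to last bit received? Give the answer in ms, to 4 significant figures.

11.61 ms

Per-hop transmission t_tx = L/R = 64000/590000000 = 0.108475 ms.
Per-hop propagation t_prop = 7.4/300000000 = 2.46667e-05 ms.
Pipeline fill: first packet needs 2·t_tx to clear all hops; remaining 105 packets each add one t_tx.
Total = (2+106-1)·t_tx + 2·t_prop = 107·0.108475 + 2·2.46667e-05 = 11.61 ms.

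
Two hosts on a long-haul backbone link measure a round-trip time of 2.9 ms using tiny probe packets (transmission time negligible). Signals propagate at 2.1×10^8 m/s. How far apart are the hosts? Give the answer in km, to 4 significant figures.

304.5 km

One-way propagation = RTT/2 = 1.45 ms.
d = s × t = 210000000 × 0.00145 = 304.5 km.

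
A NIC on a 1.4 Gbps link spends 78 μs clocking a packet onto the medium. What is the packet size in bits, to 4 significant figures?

109200 bits

L = R × t_tx = 1400000000 b/s × 7.8e-05 s = 109200 bits.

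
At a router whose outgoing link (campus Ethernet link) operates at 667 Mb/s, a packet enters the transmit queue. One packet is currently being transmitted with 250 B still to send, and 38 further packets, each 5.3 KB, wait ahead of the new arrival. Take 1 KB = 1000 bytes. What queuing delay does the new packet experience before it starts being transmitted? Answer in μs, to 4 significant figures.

Each queued packet: L/R = 42400/667000000 = 63.5682 μs.
38 queued → 2415.59 μs.
Plus remaining 2000 bits of current packet: 2.9985 μs.
Queuing delay = 2419 μs.

2419 μs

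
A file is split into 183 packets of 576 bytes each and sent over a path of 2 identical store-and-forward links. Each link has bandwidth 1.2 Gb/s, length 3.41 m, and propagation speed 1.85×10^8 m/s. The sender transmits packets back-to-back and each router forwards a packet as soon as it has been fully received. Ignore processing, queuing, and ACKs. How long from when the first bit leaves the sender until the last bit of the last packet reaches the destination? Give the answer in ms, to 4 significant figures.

0.7066 ms

Per-hop transmission t_tx = L/R = 4608/1200000000 = 0.00384 ms.
Per-hop propagation t_prop = 3.41/185000000 = 1.84324e-05 ms.
Pipeline fill: first packet needs 2·t_tx to clear all hops; remaining 182 packets each add one t_tx.
Total = (2+183-1)·t_tx + 2·t_prop = 184·0.00384 + 2·1.84324e-05 = 0.7066 ms.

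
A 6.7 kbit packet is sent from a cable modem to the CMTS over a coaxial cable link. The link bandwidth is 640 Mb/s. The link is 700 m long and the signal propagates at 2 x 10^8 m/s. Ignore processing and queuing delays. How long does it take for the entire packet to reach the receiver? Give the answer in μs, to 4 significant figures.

L = 6700 bits.
Transmission delay = L/R = 6700 / 640000000 = 10.4688 μs.
Propagation delay = d/s = 700 m / 200000000 m/s = 3.5 μs.
Total = 13.97 μs.

13.97 μs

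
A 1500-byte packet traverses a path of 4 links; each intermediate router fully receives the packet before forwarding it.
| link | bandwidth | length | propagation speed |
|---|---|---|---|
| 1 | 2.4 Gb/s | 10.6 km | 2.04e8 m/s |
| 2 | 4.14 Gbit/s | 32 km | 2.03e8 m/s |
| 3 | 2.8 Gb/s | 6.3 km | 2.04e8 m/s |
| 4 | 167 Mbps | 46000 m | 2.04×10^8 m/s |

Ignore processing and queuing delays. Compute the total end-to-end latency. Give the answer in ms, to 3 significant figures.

L = 1500 × 8 = 12000 bits.
Transmission delays (L/R per hop): 0.005, 0.00289855, 0.00428571, 0.0718563 ms; sum = 0.0840406 ms.
Propagation delays (d/s per hop): 0.0519608, 0.157635, 0.0308824, 0.22549 ms; sum = 0.465969 ms.
End-to-end = 0.550 ms.

0.550 ms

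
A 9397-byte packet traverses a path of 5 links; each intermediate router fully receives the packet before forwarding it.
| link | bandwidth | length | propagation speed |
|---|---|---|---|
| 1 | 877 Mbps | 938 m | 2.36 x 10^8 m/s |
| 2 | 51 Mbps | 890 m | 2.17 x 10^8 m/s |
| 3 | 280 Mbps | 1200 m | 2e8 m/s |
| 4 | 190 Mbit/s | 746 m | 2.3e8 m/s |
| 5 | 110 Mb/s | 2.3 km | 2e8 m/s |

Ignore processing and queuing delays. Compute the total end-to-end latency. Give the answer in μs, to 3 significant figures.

L = 9397 × 8 = 75176 bits.
Transmission delays (L/R per hop): 85.7195, 1474.04, 268.486, 395.663, 683.418 μs; sum = 2907.33 μs.
Propagation delays (d/s per hop): 3.97458, 4.10138, 6, 3.24348, 11.5 μs; sum = 28.8194 μs.
End-to-end = 2940 μs.

2940 μs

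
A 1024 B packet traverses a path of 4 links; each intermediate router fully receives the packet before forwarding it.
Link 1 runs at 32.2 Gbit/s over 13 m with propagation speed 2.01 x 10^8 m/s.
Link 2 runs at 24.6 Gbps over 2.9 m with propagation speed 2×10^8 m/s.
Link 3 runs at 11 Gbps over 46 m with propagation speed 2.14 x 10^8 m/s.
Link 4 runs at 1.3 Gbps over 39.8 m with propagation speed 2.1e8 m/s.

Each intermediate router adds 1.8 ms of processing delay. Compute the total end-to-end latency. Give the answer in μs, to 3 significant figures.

5410 μs

L = 1024 × 8 = 8192 bits.
Transmission delays (L/R per hop): 0.25441, 0.333008, 0.744727, 6.30154 μs; sum = 7.63368 μs.
Propagation delays (d/s per hop): 0.0646766, 0.0145, 0.214953, 0.189524 μs; sum = 0.483654 μs.
Processing at 3 router(s): 3 × 1.8 ms = 5400 μs.
End-to-end = 5410 μs.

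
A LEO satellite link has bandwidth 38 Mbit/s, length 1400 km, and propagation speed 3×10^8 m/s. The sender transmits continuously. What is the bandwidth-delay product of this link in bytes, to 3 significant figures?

Propagation delay = 1400000 / 300000000 = 0.00466667 s.
BDP = R × t_prop = 38000000 × 0.00466667 = 177333 bits.
In bytes: 177333/8 = 22200 bytes.

22200 bytes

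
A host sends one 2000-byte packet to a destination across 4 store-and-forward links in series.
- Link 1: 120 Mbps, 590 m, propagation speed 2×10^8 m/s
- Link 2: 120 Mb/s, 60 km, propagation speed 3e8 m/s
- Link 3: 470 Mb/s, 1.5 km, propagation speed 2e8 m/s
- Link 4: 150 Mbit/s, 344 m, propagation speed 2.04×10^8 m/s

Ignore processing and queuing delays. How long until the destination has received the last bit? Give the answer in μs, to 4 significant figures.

619.5 μs

L = 2000 × 8 = 16000 bits.
Transmission delays (L/R per hop): 133.333, 133.333, 34.0426, 106.667 μs; sum = 407.376 μs.
Propagation delays (d/s per hop): 2.95, 200, 7.5, 1.68627 μs; sum = 212.136 μs.
End-to-end = 619.5 μs.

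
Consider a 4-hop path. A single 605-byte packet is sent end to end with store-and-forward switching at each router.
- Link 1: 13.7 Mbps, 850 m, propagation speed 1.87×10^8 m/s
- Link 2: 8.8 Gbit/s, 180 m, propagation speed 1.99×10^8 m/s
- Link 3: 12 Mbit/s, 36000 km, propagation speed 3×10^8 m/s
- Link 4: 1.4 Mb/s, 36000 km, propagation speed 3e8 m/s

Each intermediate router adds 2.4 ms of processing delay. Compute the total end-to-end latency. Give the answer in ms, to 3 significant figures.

L = 605 × 8 = 4840 bits.
Transmission delays (L/R per hop): 0.353285, 0.00055, 0.403333, 3.45714 ms; sum = 4.21431 ms.
Propagation delays (d/s per hop): 0.00454545, 0.000904523, 120, 120 ms; sum = 240.005 ms.
Processing at 3 router(s): 3 × 2.4 ms = 7.2 ms.
End-to-end = 251 ms.

251 ms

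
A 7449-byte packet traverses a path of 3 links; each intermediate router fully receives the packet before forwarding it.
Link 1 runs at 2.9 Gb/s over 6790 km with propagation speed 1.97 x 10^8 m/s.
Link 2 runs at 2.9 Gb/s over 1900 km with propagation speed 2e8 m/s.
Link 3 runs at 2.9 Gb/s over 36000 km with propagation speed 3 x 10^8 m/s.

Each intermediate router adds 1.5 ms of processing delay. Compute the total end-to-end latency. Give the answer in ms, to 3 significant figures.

L = 7449 × 8 = 59592 bits.
Transmission delay per hop = L/R = 59592/2900000000 = 0.020549 ms; 3 hops → 0.0616469 ms.
Propagation delays (d/s per hop): 34.467, 9.5, 120 ms; sum = 163.967 ms.
Processing at 2 router(s): 2 × 1.5 ms = 3 ms.
End-to-end = 167 ms.

167 ms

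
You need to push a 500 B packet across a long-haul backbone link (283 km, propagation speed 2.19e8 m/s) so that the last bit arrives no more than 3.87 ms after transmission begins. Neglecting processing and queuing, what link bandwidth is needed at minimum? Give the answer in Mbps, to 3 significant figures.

L = 4000 bits.
Propagation delay = 283000 / 219000000 = 1.29224 ms.
Transmission budget = 3.87 − 1.29224 = 2.57776 ms.
R ≥ L / t_tx = 4000 bits / 0.00257776 s = 1.55 Mbps.

1.55 Mbps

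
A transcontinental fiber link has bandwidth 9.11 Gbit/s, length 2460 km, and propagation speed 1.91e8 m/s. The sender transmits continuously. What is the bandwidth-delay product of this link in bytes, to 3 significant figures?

Propagation delay = 2460000 / 191000000 = 0.0128796 s.
BDP = R × t_prop = 9110000000 × 0.0128796 = 117333000 bits.
In bytes: 117333000/8 = 14700000 bytes.

14700000 bytes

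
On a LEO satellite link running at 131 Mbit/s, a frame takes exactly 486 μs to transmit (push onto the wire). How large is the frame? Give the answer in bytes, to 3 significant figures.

7960 bytes

L = R × t_tx = 131000000 b/s × 0.000486 s = 63666 bits.
In bytes: 63666 / 8 = 7960 bytes.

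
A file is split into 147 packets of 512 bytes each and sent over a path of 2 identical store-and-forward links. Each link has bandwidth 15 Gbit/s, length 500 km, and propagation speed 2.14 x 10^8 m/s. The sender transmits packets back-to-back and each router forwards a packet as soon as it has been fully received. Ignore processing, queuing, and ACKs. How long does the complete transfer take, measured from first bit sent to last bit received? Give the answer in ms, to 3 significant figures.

Per-hop transmission t_tx = L/R = 4096/15000000000 = 0.000273067 ms.
Per-hop propagation t_prop = 500000/214000000 = 2.33645 ms.
Pipeline fill: first packet needs 2·t_tx to clear all hops; remaining 146 packets each add one t_tx.
Total = (2+147-1)·t_tx + 2·t_prop = 148·0.000273067 + 2·2.33645 = 4.71 ms.

4.71 ms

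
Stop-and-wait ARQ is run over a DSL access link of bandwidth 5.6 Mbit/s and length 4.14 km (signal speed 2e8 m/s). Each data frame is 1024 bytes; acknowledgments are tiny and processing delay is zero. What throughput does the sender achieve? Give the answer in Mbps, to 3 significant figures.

5.45 Mbps

t_tx = L/R = 8192/5600000 = 0.00146286 s.
t_prop = 4140/200000000 = 2.07e-05 s; RTT = 4.14e-05 s.
Cycle = t_tx + RTT = 0.00150426 s.
Throughput = L / cycle = 8192 / 0.00150426 = 5.45 Mbps.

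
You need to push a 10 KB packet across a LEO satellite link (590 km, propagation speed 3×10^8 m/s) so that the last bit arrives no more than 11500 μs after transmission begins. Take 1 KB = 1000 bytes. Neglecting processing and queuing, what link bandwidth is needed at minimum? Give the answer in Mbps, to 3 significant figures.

8.39 Mbps

L = 80000 bits.
Propagation delay = 590000 / 300000000 = 1966.67 μs.
Transmission budget = 11500 − 1966.67 = 9533.33 μs.
R ≥ L / t_tx = 80000 bits / 0.00953333 s = 8.39 Mbps.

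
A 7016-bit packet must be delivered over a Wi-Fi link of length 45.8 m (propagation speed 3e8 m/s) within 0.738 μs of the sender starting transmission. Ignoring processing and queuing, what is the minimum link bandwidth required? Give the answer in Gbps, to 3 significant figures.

Propagation delay = 45.8 / 300000000 = 0.152667 μs.
Transmission budget = 0.738 − 0.152667 = 0.585333 μs.
R ≥ L / t_tx = 7016 bits / 5.85333e-07 s = 12.0 Gbps.

12.0 Gbps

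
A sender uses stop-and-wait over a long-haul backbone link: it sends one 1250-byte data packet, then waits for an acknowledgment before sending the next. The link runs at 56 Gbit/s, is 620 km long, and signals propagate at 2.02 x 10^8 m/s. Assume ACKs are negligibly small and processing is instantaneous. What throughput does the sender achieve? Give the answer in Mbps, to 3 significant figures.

1.63 Mbps

t_tx = L/R = 10000/56000000000 = 1.78571e-07 s.
t_prop = 620000/202000000 = 0.00306931 s; RTT = 0.00613861 s.
Cycle = t_tx + RTT = 0.00613879 s.
Throughput = L / cycle = 10000 / 0.00613879 = 1.63 Mbps.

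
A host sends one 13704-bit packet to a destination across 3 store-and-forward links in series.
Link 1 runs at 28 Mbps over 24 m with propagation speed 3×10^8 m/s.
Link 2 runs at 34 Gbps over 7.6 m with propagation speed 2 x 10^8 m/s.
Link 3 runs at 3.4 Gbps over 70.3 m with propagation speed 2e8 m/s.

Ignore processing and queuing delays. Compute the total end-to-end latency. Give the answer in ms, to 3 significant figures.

0.494 ms

Transmission delays (L/R per hop): 0.489429, 0.000403059, 0.00403059 ms; sum = 0.493862 ms.
Propagation delays (d/s per hop): 8e-05, 3.8e-05, 0.0003515 ms; sum = 0.0004695 ms.
End-to-end = 0.494 ms.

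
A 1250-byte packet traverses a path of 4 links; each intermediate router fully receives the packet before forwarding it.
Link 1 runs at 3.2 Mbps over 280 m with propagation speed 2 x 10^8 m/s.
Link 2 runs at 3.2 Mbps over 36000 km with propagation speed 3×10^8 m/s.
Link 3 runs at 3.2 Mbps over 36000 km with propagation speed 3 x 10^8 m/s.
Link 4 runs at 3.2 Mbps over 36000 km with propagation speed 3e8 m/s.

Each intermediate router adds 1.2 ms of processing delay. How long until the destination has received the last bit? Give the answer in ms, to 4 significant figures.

376.1 ms

L = 1250 × 8 = 10000 bits.
Transmission delay per hop = L/R = 10000/3200000 = 3.125 ms; 4 hops → 12.5 ms.
Propagation delays (d/s per hop): 0.0014, 120, 120, 120 ms; sum = 360.001 ms.
Processing at 3 router(s): 3 × 1.2 ms = 3.6 ms.
End-to-end = 376.1 ms.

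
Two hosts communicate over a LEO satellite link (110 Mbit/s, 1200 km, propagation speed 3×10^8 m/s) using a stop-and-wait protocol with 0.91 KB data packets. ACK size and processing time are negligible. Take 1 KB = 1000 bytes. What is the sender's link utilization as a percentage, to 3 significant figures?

t_tx = L/R = 7280/110000000 = 6.61818e-05 s.
t_prop = 1200000/300000000 = 0.004 s; RTT = 0.008 s.
Cycle = t_tx + RTT = 0.00806618 s.
Utilization = t_tx / cycle = 6.61818e-05/0.00806618 = 0.820 %.

0.820 %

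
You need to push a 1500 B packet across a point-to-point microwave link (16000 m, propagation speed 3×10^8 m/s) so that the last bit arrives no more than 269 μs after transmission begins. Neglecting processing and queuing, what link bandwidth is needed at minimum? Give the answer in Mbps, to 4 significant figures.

55.64 Mbps

L = 12000 bits.
Propagation delay = 16000 / 300000000 = 53.3333 μs.
Transmission budget = 269 − 53.3333 = 215.667 μs.
R ≥ L / t_tx = 12000 bits / 0.000215667 s = 55.64 Mbps.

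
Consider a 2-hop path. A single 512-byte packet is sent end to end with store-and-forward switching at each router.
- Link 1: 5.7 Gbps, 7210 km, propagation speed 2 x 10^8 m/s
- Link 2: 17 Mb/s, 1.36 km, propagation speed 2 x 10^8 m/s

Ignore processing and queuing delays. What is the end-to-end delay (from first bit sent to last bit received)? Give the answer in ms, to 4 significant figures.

36.30 ms

L = 512 × 8 = 4096 bits.
Transmission delays (L/R per hop): 0.000718596, 0.240941 ms; sum = 0.24166 ms.
Propagation delays (d/s per hop): 36.05, 0.0068 ms; sum = 36.0568 ms.
End-to-end = 36.30 ms.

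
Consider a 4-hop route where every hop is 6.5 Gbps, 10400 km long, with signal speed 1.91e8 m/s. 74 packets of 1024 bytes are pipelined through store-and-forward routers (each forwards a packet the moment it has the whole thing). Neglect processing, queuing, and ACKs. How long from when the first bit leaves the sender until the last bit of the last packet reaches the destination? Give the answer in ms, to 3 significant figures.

Per-hop transmission t_tx = L/R = 8192/6500000000 = 0.00126031 ms.
Per-hop propagation t_prop = 10400000/191000000 = 54.4503 ms.
Pipeline fill: first packet needs 4·t_tx to clear all hops; remaining 73 packets each add one t_tx.
Total = (4+74-1)·t_tx + 4·t_prop = 77·0.00126031 + 4·54.4503 = 218 ms.

218 ms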